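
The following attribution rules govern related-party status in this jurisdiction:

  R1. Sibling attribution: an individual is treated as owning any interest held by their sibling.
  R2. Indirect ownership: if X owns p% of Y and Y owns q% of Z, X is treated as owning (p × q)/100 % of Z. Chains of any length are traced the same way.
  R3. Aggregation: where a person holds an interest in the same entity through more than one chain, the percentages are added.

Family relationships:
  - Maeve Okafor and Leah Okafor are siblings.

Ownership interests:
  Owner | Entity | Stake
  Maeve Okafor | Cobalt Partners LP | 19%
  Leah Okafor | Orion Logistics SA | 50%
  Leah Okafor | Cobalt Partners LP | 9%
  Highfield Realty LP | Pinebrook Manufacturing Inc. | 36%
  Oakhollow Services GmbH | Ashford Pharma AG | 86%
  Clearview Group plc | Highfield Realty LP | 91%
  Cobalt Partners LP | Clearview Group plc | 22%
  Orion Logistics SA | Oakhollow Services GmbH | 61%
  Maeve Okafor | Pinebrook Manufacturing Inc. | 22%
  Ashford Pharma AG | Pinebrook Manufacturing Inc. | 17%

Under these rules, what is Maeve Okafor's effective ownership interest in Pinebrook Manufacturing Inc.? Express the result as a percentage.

By sibling attribution (R1), Maeve Okafor is treated as also owning Leah Okafor's interest in Cobalt Partners LP, giving 19% + 9% = 28%.
By sibling attribution (R1), Maeve Okafor is treated as owning Leah Okafor's 50% interest in Orion Logistics SA.
Chain via Cobalt Partners LP → Clearview Group plc → Highfield Realty LP (R2): 28% × 22% × 91% × 36% = 2.018016% of Pinebrook Manufacturing Inc.
Direct interest in Pinebrook Manufacturing Inc: 22%.
Chain via Orion Logistics SA → Oakhollow Services GmbH → Ashford Pharma AG (R2): 50% × 61% × 86% × 17% = 4.4591% of Pinebrook Manufacturing Inc.
Aggregating (R3): 2.018016% + 22% + 4.4591% = 28.477116%.

28.477116%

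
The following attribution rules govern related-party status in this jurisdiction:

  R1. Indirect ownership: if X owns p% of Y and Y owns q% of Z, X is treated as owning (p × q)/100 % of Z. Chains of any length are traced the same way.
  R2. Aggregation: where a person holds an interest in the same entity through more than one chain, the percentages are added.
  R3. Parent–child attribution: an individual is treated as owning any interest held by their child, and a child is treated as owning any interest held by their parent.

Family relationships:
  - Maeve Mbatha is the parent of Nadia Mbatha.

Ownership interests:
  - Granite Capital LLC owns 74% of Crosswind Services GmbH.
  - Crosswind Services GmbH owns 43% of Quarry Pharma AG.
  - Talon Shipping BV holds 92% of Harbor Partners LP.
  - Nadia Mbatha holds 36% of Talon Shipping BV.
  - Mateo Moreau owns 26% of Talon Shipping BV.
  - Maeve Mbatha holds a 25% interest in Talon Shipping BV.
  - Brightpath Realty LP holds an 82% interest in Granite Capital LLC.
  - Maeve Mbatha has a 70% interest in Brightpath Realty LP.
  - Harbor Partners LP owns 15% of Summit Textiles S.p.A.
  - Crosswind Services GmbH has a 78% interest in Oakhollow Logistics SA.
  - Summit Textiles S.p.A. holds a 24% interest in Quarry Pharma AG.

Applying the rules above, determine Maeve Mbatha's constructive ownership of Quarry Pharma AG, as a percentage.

20.285%

By parent–child attribution (R3), Maeve Mbatha is treated as also owning Nadia Mbatha's interest in Talon Shipping BV, giving 25% + 36% = 61%.
Chain via Talon Shipping BV → Harbor Partners LP → Summit Textiles S.p.A. (R1): 61% × 92% × 15% × 24% = 2.02032% of Quarry Pharma AG.
Chain via Brightpath Realty LP → Granite Capital LLC → Crosswind Services GmbH (R1): 70% × 82% × 74% × 43% = 18.26468% of Quarry Pharma AG.
Aggregating (R2): 2.02032% + 18.26468% = 20.285%.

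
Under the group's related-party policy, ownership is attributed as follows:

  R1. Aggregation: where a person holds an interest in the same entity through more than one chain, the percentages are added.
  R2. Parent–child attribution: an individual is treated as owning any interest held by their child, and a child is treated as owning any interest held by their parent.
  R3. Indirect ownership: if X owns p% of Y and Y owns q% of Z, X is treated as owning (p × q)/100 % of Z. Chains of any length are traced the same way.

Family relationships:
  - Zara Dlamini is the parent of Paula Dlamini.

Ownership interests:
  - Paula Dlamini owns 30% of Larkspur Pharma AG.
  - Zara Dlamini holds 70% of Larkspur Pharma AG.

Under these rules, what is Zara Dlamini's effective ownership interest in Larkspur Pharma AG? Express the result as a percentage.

100%

By parent–child attribution (R2), Zara Dlamini is treated as also owning Paula Dlamini's interest in Larkspur Pharma AG, giving 70% + 30% = 100%.
Direct interest in Larkspur Pharma AG: 100%.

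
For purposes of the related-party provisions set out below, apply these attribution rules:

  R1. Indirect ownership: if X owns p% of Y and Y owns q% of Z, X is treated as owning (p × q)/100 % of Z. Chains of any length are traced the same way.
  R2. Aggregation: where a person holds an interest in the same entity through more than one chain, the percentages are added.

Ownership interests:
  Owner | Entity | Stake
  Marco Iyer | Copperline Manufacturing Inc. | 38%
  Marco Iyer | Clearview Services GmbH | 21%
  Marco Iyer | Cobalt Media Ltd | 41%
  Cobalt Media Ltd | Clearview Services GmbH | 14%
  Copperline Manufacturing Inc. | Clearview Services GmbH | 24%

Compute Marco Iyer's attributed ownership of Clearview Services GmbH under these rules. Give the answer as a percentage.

Chain via Cobalt Media Ltd (R1): 41% × 14% = 5.74% of Clearview Services GmbH.
Chain via Copperline Manufacturing Inc. (R1): 38% × 24% = 9.12% of Clearview Services GmbH.
Direct interest in Clearview Services GmbH: 21%.
Aggregating (R2): 5.74% + 9.12% + 21% = 35.86%.

35.86%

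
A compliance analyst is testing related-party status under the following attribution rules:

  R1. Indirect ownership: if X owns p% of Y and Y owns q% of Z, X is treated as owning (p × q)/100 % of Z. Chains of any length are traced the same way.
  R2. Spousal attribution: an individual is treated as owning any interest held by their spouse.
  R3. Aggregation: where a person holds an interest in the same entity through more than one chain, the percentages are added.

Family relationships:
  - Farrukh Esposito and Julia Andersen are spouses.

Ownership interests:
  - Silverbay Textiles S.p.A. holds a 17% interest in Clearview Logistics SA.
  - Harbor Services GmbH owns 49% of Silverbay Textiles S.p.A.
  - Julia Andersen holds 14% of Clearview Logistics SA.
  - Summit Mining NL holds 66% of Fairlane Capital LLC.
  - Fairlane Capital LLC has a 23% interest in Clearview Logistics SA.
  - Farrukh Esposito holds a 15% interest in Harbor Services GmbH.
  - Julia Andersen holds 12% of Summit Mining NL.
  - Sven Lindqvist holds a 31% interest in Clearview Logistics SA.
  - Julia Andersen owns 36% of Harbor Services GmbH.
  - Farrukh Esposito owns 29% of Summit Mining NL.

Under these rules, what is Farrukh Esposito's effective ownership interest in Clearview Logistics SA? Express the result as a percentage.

24.4721%

By spousal attribution (R2), Farrukh Esposito is treated as also owning Julia Andersen's interest in Summit Mining NL, giving 29% + 12% = 41%.
By spousal attribution (R2), Farrukh Esposito is treated as also owning Julia Andersen's interest in Harbor Services GmbH, giving 15% + 36% = 51%.
By spousal attribution (R2), Farrukh Esposito is treated as owning Julia Andersen's 14% interest in Clearview Logistics SA.
Chain via Summit Mining NL → Fairlane Capital LLC (R1): 41% × 66% × 23% = 6.2238% of Clearview Logistics SA.
Chain via Harbor Services GmbH → Silverbay Textiles S.p.A. (R1): 51% × 49% × 17% = 4.2483% of Clearview Logistics SA.
Direct interest in Clearview Logistics SA: 14%.
Aggregating (R3): 6.2238% + 4.2483% + 14% = 24.4721%.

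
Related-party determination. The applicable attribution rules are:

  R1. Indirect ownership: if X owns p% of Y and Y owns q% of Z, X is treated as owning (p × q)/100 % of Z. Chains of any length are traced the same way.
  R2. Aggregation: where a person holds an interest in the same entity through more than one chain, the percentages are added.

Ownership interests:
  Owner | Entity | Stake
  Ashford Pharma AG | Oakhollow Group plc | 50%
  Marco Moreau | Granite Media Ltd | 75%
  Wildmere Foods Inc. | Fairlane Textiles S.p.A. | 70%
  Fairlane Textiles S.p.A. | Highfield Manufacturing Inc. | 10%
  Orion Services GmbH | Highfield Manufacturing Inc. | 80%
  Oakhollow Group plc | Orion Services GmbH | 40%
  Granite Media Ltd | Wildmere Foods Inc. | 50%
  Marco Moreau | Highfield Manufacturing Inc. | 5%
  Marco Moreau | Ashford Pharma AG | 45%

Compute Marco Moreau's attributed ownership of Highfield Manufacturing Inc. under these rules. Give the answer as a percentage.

Chain via Ashford Pharma AG → Oakhollow Group plc → Orion Services GmbH (R1): 45% × 50% × 40% × 80% = 7.2% of Highfield Manufacturing Inc.
Chain via Granite Media Ltd → Wildmere Foods Inc. → Fairlane Textiles S.p.A. (R1): 75% × 50% × 70% × 10% = 2.625% of Highfield Manufacturing Inc.
Direct interest in Highfield Manufacturing Inc: 5%.
Aggregating (R2): 7.2% + 2.625% + 5% = 14.825%.

14.825%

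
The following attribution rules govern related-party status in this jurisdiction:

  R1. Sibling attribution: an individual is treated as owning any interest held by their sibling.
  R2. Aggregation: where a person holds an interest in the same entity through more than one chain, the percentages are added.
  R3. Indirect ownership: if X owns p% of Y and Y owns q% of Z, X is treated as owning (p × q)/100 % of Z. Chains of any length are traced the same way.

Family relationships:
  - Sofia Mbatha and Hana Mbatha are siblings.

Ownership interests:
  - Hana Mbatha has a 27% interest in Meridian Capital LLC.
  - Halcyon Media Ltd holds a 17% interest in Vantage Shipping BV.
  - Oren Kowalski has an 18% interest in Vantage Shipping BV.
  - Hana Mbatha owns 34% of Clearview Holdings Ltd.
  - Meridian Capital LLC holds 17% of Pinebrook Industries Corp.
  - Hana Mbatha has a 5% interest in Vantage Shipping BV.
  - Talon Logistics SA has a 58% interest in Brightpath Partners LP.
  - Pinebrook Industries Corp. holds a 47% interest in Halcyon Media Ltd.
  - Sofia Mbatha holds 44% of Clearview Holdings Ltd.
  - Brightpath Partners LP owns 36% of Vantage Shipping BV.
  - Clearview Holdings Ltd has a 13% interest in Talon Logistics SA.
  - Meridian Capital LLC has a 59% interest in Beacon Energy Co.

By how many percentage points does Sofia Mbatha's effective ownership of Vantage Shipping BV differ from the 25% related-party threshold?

17.516027

By sibling attribution (R1), Sofia Mbatha is treated as also owning Hana Mbatha's interest in Clearview Holdings Ltd, giving 44% + 34% = 78%.
By sibling attribution (R1), Sofia Mbatha is treated as owning Hana Mbatha's 27% interest in Meridian Capital LLC.
By sibling attribution (R1), Sofia Mbatha is treated as owning Hana Mbatha's 5% interest in Vantage Shipping BV.
Chain via Clearview Holdings Ltd → Talon Logistics SA → Brightpath Partners LP (R3): 78% × 13% × 58% × 36% = 2.117232% of Vantage Shipping BV.
Chain via Meridian Capital LLC → Pinebrook Industries Corp. → Halcyon Media Ltd (R3): 27% × 17% × 47% × 17% = 0.366741% of Vantage Shipping BV.
Direct interest in Vantage Shipping BV: 5%.
Aggregating (R2): 2.117232% + 0.366741% + 5% = 7.483973%.
7.483973% falls short of the 25% threshold by 17.516027 percentage points.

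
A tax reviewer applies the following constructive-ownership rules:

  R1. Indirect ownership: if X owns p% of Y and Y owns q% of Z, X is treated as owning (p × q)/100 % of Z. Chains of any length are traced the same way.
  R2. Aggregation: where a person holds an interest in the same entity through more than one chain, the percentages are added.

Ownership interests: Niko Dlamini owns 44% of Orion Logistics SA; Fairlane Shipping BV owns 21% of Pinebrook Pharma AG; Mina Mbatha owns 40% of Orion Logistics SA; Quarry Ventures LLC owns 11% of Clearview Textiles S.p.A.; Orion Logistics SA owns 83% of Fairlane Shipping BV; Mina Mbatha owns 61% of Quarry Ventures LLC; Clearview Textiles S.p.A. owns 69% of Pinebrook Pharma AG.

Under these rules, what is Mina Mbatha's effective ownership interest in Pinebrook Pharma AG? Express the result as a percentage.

Chain via Orion Logistics SA → Fairlane Shipping BV (R1): 40% × 83% × 21% = 6.972% of Pinebrook Pharma AG.
Chain via Quarry Ventures LLC → Clearview Textiles S.p.A. (R1): 61% × 11% × 69% = 4.6299% of Pinebrook Pharma AG.
Aggregating (R2): 6.972% + 4.6299% = 11.6019%.

11.6019%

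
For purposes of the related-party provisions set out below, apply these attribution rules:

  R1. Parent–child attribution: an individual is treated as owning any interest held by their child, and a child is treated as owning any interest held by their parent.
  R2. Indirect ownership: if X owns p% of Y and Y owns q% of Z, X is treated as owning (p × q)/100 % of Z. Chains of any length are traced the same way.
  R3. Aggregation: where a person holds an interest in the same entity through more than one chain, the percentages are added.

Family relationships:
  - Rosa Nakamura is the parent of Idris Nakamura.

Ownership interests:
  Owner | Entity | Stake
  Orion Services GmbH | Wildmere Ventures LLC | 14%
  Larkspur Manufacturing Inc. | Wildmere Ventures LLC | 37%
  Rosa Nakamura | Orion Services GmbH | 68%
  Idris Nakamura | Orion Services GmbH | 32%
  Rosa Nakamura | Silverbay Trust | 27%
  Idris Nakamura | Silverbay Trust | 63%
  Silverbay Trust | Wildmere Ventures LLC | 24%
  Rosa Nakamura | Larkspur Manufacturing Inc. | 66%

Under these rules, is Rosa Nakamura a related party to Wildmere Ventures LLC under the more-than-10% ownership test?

Yes

By parent–child attribution (R1), Rosa Nakamura is treated as also owning Idris Nakamura's interest in Silverbay Trust, giving 27% + 63% = 90%.
By parent–child attribution (R1), Rosa Nakamura is treated as also owning Idris Nakamura's interest in Orion Services GmbH, giving 68% + 32% = 100%.
Chain via Larkspur Manufacturing Inc. (R2): 66% × 37% = 24.42% of Wildmere Ventures LLC.
Chain via Silverbay Trust (R2): 90% × 24% = 21.6% of Wildmere Ventures LLC.
Chain via Orion Services GmbH (R2): 100% × 14% = 14% of Wildmere Ventures LLC.
Aggregating (R3): 24.42% + 21.6% + 14% = 60.02%.
60.02% exceeds the 10% threshold, so Rosa is a related party to Wildmere Ventures LLC.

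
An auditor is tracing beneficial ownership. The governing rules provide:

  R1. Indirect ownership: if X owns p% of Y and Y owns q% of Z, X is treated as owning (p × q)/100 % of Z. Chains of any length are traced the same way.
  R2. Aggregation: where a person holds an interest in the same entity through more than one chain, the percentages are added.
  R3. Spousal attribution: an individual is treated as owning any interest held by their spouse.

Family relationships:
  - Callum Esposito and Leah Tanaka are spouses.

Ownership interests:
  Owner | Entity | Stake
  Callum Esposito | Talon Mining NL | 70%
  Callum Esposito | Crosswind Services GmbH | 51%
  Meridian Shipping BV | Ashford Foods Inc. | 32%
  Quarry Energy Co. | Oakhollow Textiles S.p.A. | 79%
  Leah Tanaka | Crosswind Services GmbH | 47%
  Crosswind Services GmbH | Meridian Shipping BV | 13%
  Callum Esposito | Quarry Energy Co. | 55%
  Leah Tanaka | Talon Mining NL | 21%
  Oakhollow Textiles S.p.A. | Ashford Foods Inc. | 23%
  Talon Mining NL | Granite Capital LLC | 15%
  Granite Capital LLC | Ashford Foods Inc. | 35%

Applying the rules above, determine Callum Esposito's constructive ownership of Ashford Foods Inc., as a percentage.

By spousal attribution (R3), Callum Esposito is treated as also owning Leah Tanaka's interest in Talon Mining NL, giving 70% + 21% = 91%.
By spousal attribution (R3), Callum Esposito is treated as also owning Leah Tanaka's interest in Crosswind Services GmbH, giving 51% + 47% = 98%.
Chain via Quarry Energy Co. → Oakhollow Textiles S.p.A. (R1): 55% × 79% × 23% = 9.9935% of Ashford Foods Inc.
Chain via Talon Mining NL → Granite Capital LLC (R1): 91% × 15% × 35% = 4.7775% of Ashford Foods Inc.
Chain via Crosswind Services GmbH → Meridian Shipping BV (R1): 98% × 13% × 32% = 4.0768% of Ashford Foods Inc.
Aggregating (R2): 9.9935% + 4.7775% + 4.0768% = 18.8478%.

18.8478%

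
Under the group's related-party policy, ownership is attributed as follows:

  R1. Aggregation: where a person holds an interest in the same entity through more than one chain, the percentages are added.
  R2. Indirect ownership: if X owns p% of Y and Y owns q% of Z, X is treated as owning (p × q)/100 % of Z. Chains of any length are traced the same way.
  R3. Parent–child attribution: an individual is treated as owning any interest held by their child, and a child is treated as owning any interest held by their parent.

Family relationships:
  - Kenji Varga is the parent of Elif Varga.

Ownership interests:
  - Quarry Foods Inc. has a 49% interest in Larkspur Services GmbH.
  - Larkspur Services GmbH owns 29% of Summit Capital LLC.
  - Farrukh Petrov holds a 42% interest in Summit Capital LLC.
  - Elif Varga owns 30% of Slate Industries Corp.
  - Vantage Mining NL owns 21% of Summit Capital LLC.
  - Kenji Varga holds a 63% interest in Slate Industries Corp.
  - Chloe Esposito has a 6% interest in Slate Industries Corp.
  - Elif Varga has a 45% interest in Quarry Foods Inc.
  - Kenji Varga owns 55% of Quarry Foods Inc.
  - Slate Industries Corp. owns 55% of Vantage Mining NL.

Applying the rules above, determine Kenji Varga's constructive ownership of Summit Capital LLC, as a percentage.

24.9515%

By parent–child attribution (R3), Kenji Varga is treated as also owning Elif Varga's interest in Quarry Foods Inc, giving 55% + 45% = 100%.
By parent–child attribution (R3), Kenji Varga is treated as also owning Elif Varga's interest in Slate Industries Corp, giving 63% + 30% = 93%.
Chain via Quarry Foods Inc. → Larkspur Services GmbH (R2): 100% × 49% × 29% = 14.21% of Summit Capital LLC.
Chain via Slate Industries Corp. → Vantage Mining NL (R2): 93% × 55% × 21% = 10.7415% of Summit Capital LLC.
Aggregating (R1): 14.21% + 10.7415% = 24.9515%.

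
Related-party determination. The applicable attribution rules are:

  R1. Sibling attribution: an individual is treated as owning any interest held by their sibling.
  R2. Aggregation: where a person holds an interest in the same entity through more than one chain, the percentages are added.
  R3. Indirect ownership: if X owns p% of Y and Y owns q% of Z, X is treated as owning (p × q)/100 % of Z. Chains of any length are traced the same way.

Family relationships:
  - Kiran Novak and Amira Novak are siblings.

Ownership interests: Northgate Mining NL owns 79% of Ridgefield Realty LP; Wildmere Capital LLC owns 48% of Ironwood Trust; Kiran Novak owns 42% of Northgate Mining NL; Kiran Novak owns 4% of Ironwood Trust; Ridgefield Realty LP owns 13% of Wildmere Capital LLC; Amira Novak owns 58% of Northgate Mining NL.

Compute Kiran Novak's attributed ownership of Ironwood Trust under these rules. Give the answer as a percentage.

8.9296%

By sibling attribution (R1), Kiran Novak is treated as also owning Amira Novak's interest in Northgate Mining NL, giving 42% + 58% = 100%.
Chain via Northgate Mining NL → Ridgefield Realty LP → Wildmere Capital LLC (R3): 100% × 79% × 13% × 48% = 4.9296% of Ironwood Trust.
Direct interest in Ironwood Trust: 4%.
Aggregating (R2): 4.9296% + 4% = 8.9296%.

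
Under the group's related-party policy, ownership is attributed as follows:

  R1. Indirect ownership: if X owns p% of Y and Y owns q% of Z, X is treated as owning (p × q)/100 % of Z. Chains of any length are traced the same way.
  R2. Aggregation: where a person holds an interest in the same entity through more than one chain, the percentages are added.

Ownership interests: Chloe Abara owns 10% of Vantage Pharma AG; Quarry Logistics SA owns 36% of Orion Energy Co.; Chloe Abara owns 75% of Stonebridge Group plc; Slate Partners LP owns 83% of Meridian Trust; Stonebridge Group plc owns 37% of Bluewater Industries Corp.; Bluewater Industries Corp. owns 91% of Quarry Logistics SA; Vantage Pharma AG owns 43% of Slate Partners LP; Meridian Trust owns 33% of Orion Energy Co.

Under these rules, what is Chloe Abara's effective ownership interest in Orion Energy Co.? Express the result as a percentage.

Chain via Stonebridge Group plc → Bluewater Industries Corp. → Quarry Logistics SA (R1): 75% × 37% × 91% × 36% = 9.0909% of Orion Energy Co.
Chain via Vantage Pharma AG → Slate Partners LP → Meridian Trust (R1): 10% × 43% × 83% × 33% = 1.17777% of Orion Energy Co.
Aggregating (R2): 9.0909% + 1.17777% = 10.26867%.

10.26867%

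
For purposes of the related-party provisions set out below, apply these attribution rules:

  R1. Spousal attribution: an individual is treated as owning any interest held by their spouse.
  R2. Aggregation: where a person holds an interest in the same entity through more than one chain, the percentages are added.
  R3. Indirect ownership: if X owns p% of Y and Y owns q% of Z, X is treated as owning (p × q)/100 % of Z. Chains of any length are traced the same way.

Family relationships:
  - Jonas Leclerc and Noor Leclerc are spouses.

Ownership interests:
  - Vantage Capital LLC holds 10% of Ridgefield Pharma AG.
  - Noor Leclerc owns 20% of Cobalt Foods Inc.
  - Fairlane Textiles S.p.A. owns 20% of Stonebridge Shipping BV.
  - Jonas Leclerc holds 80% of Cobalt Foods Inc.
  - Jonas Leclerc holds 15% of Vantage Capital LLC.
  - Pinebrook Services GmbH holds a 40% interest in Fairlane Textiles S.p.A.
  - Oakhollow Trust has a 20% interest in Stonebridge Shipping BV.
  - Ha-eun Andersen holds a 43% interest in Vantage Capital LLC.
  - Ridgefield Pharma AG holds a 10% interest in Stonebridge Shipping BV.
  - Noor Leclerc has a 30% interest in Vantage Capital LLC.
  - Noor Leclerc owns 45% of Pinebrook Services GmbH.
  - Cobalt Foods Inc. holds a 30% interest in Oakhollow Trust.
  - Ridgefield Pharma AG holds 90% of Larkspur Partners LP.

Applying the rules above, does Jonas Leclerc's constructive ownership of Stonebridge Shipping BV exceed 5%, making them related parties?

Yes

By spousal attribution (R1), Jonas Leclerc is treated as also owning Noor Leclerc's interest in Vantage Capital LLC, giving 15% + 30% = 45%.
By spousal attribution (R1), Jonas Leclerc is treated as also owning Noor Leclerc's interest in Cobalt Foods Inc, giving 80% + 20% = 100%.
By spousal attribution (R1), Jonas Leclerc is treated as owning Noor Leclerc's 45% interest in Pinebrook Services GmbH.
Chain via Vantage Capital LLC → Ridgefield Pharma AG (R3): 45% × 10% × 10% = 0.45% of Stonebridge Shipping BV.
Chain via Cobalt Foods Inc. → Oakhollow Trust (R3): 100% × 30% × 20% = 6% of Stonebridge Shipping BV.
Chain via Pinebrook Services GmbH → Fairlane Textiles S.p.A. (R3): 45% × 40% × 20% = 3.6% of Stonebridge Shipping BV.
Aggregating (R2): 0.45% + 6% + 3.6% = 10.05%.
10.05% exceeds the 5% threshold, so Jonas is a related party to Stonebridge Shipping BV.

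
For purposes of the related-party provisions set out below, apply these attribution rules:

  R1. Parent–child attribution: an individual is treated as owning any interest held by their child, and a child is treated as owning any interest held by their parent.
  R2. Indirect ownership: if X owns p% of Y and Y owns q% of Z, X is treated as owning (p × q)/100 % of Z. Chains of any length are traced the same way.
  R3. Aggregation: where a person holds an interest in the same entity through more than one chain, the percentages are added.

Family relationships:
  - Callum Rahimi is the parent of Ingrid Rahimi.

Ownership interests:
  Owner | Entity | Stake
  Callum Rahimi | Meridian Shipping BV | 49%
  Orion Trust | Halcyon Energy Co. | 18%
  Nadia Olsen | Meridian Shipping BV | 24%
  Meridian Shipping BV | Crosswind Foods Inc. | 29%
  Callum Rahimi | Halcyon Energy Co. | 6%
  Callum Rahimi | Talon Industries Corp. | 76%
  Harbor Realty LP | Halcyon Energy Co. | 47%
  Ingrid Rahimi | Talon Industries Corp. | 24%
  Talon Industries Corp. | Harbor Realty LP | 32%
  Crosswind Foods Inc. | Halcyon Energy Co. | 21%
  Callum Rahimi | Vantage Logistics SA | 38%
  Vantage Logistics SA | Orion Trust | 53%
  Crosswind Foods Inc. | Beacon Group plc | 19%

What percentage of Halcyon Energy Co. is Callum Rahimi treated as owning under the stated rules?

27.6493%

By parent–child attribution (R1), Callum Rahimi is treated as also owning Ingrid Rahimi's interest in Talon Industries Corp, giving 76% + 24% = 100%.
Chain via Talon Industries Corp. → Harbor Realty LP (R2): 100% × 32% × 47% = 15.04% of Halcyon Energy Co.
Chain via Vantage Logistics SA → Orion Trust (R2): 38% × 53% × 18% = 3.6252% of Halcyon Energy Co.
Chain via Meridian Shipping BV → Crosswind Foods Inc. (R2): 49% × 29% × 21% = 2.9841% of Halcyon Energy Co.
Direct interest in Halcyon Energy Co: 6%.
Aggregating (R3): 15.04% + 3.6252% + 2.9841% + 6% = 27.6493%.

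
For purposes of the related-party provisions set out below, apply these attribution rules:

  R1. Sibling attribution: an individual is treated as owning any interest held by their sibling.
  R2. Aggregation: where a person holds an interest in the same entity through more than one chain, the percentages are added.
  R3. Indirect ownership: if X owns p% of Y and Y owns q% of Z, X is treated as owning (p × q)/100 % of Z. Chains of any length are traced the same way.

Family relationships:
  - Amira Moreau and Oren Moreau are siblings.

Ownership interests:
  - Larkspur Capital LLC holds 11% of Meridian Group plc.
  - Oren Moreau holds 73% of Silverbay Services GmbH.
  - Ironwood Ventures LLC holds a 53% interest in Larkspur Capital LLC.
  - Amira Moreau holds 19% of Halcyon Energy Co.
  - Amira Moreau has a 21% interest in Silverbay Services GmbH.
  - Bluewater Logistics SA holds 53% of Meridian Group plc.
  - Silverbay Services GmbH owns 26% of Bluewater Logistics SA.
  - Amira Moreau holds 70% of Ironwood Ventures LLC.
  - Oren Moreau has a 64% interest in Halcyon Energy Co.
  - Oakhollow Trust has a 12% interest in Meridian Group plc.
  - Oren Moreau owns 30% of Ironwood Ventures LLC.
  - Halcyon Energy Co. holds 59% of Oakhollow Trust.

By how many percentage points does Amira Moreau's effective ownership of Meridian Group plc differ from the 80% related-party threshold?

55.3404

By sibling attribution (R1), Amira Moreau is treated as also owning Oren Moreau's interest in Halcyon Energy Co, giving 19% + 64% = 83%.
By sibling attribution (R1), Amira Moreau is treated as also owning Oren Moreau's interest in Ironwood Ventures LLC, giving 70% + 30% = 100%.
By sibling attribution (R1), Amira Moreau is treated as also owning Oren Moreau's interest in Silverbay Services GmbH, giving 21% + 73% = 94%.
Chain via Halcyon Energy Co. → Oakhollow Trust (R3): 83% × 59% × 12% = 5.8764% of Meridian Group plc.
Chain via Ironwood Ventures LLC → Larkspur Capital LLC (R3): 100% × 53% × 11% = 5.83% of Meridian Group plc.
Chain via Silverbay Services GmbH → Bluewater Logistics SA (R3): 94% × 26% × 53% = 12.9532% of Meridian Group plc.
Aggregating (R2): 5.8764% + 5.83% + 12.9532% = 24.6596%.
24.6596% falls short of the 80% threshold by 55.3404 percentage points.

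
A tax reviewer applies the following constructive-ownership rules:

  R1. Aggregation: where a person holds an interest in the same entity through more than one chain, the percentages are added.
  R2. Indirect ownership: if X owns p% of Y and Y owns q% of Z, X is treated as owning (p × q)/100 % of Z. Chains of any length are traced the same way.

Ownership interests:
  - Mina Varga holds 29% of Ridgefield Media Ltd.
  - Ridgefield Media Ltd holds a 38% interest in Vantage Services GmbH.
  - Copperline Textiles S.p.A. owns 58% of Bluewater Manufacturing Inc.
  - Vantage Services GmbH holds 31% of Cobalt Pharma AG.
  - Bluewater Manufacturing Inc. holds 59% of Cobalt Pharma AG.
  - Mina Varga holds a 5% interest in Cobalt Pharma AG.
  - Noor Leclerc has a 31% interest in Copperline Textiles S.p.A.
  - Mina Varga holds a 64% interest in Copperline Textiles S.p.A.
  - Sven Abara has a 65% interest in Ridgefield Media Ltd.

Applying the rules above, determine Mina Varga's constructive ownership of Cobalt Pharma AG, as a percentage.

Chain via Copperline Textiles S.p.A. → Bluewater Manufacturing Inc. (R2): 64% × 58% × 59% = 21.9008% of Cobalt Pharma AG.
Chain via Ridgefield Media Ltd → Vantage Services GmbH (R2): 29% × 38% × 31% = 3.4162% of Cobalt Pharma AG.
Direct interest in Cobalt Pharma AG: 5%.
Aggregating (R1): 21.9008% + 3.4162% + 5% = 30.317%.

30.317%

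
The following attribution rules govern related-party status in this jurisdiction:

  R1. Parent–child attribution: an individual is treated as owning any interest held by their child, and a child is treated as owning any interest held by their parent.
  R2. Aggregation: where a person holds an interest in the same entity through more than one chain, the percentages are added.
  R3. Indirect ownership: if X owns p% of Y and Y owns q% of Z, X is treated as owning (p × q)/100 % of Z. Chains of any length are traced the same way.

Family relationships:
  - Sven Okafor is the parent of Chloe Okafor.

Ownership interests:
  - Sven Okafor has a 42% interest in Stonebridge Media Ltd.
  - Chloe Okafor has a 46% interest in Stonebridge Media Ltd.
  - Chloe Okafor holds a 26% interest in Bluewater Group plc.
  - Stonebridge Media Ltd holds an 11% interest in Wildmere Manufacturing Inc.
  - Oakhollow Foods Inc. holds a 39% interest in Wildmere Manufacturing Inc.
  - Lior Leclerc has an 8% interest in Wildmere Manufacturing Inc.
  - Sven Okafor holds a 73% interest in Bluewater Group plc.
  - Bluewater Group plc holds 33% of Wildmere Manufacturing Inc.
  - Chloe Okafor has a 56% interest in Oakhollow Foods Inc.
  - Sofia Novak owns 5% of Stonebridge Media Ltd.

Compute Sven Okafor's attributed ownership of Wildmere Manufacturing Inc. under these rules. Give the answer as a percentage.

By parent–child attribution (R1), Sven Okafor is treated as also owning Chloe Okafor's interest in Bluewater Group plc, giving 73% + 26% = 99%.
By parent–child attribution (R1), Sven Okafor is treated as also owning Chloe Okafor's interest in Stonebridge Media Ltd, giving 42% + 46% = 88%.
By parent–child attribution (R1), Sven Okafor is treated as owning Chloe Okafor's 56% interest in Oakhollow Foods Inc.
Chain via Bluewater Group plc (R3): 99% × 33% = 32.67% of Wildmere Manufacturing Inc.
Chain via Stonebridge Media Ltd (R3): 88% × 11% = 9.68% of Wildmere Manufacturing Inc.
Chain via Oakhollow Foods Inc. (R3): 56% × 39% = 21.84% of Wildmere Manufacturing Inc.
Aggregating (R2): 32.67% + 9.68% + 21.84% = 64.19%.

64.19%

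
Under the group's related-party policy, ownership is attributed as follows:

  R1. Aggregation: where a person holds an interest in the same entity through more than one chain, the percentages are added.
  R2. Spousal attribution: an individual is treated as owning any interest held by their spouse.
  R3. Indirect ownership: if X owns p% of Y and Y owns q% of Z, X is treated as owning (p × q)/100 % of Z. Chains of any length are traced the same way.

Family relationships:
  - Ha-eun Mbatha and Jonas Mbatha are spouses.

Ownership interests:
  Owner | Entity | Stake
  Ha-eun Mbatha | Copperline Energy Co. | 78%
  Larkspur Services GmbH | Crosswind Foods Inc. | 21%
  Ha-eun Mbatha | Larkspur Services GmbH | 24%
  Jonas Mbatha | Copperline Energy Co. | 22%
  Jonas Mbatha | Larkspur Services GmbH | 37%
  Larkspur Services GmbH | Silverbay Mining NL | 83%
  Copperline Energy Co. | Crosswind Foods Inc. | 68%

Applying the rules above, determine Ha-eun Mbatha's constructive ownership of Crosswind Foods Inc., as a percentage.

By spousal attribution (R2), Ha-eun Mbatha is treated as also owning Jonas Mbatha's interest in Larkspur Services GmbH, giving 24% + 37% = 61%.
By spousal attribution (R2), Ha-eun Mbatha is treated as also owning Jonas Mbatha's interest in Copperline Energy Co, giving 78% + 22% = 100%.
Chain via Larkspur Services GmbH (R3): 61% × 21% = 12.81% of Crosswind Foods Inc.
Chain via Copperline Energy Co. (R3): 100% × 68% = 68% of Crosswind Foods Inc.
Aggregating (R1): 12.81% + 68% = 80.81%.

80.81%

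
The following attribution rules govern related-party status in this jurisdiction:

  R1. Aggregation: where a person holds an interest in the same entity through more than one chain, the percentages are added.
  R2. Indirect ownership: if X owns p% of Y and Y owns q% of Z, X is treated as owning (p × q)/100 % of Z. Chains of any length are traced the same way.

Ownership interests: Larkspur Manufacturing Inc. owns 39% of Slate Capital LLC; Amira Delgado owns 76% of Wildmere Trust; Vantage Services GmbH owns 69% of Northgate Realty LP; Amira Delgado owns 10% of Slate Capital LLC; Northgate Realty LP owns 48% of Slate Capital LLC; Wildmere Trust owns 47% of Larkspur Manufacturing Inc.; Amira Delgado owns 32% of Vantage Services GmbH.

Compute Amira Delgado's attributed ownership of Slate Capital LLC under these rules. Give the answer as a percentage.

34.5292%

Chain via Wildmere Trust → Larkspur Manufacturing Inc. (R2): 76% × 47% × 39% = 13.9308% of Slate Capital LLC.
Chain via Vantage Services GmbH → Northgate Realty LP (R2): 32% × 69% × 48% = 10.5984% of Slate Capital LLC.
Direct interest in Slate Capital LLC: 10%.
Aggregating (R1): 13.9308% + 10.5984% + 10% = 34.5292%.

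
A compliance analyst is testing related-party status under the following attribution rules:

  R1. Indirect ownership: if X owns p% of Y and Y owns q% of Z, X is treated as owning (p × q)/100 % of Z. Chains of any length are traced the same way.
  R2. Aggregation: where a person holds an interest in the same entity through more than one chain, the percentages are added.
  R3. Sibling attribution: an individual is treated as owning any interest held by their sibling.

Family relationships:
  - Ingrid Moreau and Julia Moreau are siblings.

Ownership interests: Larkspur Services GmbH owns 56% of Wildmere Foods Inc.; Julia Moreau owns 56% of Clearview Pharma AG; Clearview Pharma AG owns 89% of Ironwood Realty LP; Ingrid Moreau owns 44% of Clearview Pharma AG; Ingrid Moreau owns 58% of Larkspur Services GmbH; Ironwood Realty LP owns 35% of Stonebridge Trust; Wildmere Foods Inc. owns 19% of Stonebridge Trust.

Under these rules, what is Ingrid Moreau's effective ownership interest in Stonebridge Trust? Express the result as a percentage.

37.3212%

By sibling attribution (R3), Ingrid Moreau is treated as also owning Julia Moreau's interest in Clearview Pharma AG, giving 44% + 56% = 100%.
Chain via Larkspur Services GmbH → Wildmere Foods Inc. (R1): 58% × 56% × 19% = 6.1712% of Stonebridge Trust.
Chain via Clearview Pharma AG → Ironwood Realty LP (R1): 100% × 89% × 35% = 31.15% of Stonebridge Trust.
Aggregating (R2): 6.1712% + 31.15% = 37.3212%.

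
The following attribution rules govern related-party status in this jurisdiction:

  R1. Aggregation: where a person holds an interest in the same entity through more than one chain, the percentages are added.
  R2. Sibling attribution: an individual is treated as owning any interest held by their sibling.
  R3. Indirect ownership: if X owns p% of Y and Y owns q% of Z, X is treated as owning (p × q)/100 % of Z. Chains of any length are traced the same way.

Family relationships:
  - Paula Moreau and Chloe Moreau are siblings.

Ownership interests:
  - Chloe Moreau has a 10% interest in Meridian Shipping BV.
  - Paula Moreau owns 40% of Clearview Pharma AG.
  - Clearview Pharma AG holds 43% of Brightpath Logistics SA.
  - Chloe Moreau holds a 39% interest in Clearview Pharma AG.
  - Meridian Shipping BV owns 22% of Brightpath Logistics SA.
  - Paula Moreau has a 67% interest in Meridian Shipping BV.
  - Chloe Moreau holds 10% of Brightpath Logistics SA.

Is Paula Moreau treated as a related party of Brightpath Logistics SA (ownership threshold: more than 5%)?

Yes

By sibling attribution (R2), Paula Moreau is treated as also owning Chloe Moreau's interest in Clearview Pharma AG, giving 40% + 39% = 79%.
By sibling attribution (R2), Paula Moreau is treated as also owning Chloe Moreau's interest in Meridian Shipping BV, giving 67% + 10% = 77%.
By sibling attribution (R2), Paula Moreau is treated as owning Chloe Moreau's 10% interest in Brightpath Logistics SA.
Chain via Clearview Pharma AG (R3): 79% × 43% = 33.97% of Brightpath Logistics SA.
Chain via Meridian Shipping BV (R3): 77% × 22% = 16.94% of Brightpath Logistics SA.
Direct interest in Brightpath Logistics SA: 10%.
Aggregating (R1): 33.97% + 16.94% + 10% = 60.91%.
60.91% exceeds the 5% threshold, so Paula is a related party to Brightpath Logistics SA.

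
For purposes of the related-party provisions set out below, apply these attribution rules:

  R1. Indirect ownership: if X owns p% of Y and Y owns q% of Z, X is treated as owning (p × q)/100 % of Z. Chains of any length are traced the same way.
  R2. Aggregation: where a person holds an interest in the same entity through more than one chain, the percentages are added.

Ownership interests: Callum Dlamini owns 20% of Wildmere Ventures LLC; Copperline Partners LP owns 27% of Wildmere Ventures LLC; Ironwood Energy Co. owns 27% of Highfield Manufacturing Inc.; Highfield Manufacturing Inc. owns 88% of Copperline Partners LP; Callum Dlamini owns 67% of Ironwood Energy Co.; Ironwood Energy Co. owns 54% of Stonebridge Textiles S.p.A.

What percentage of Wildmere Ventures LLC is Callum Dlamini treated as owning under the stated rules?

24.298184%

Chain via Ironwood Energy Co. → Highfield Manufacturing Inc. → Copperline Partners LP (R1): 67% × 27% × 88% × 27% = 4.298184% of Wildmere Ventures LLC.
Direct interest in Wildmere Ventures LLC: 20%.
Aggregating (R2): 4.298184% + 20% = 24.298184%.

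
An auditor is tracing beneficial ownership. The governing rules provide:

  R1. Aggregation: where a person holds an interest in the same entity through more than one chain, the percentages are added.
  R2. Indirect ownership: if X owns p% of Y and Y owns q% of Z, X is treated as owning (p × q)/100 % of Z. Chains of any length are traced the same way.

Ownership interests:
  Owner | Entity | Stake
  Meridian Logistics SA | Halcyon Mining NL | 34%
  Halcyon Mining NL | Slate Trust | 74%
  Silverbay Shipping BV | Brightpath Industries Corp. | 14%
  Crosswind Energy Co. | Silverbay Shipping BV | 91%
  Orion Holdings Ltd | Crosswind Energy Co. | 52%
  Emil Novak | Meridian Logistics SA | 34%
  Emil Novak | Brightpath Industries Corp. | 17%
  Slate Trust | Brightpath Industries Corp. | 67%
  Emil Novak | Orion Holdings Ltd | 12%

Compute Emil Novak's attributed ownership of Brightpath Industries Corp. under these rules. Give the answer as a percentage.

23.526424%

Chain via Orion Holdings Ltd → Crosswind Energy Co. → Silverbay Shipping BV (R2): 12% × 52% × 91% × 14% = 0.794976% of Brightpath Industries Corp.
Chain via Meridian Logistics SA → Halcyon Mining NL → Slate Trust (R2): 34% × 34% × 74% × 67% = 5.731448% of Brightpath Industries Corp.
Direct interest in Brightpath Industries Corp: 17%.
Aggregating (R1): 0.794976% + 5.731448% + 17% = 23.526424%.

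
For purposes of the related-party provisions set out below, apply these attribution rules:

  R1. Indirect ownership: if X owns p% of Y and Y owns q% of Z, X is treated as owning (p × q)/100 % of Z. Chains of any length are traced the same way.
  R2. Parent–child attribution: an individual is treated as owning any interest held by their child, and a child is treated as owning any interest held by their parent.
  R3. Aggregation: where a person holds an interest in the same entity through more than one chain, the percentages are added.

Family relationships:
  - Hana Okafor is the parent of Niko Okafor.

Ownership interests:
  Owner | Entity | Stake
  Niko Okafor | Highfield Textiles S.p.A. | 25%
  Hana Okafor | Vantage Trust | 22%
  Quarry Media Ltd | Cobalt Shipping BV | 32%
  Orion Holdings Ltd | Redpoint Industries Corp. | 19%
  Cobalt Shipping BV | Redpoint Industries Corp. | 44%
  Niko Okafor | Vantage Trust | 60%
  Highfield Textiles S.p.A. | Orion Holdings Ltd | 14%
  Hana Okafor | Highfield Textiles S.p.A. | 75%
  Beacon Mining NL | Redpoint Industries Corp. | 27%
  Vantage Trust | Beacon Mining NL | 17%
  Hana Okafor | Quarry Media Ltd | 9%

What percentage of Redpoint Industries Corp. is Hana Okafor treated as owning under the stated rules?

By parent–child attribution (R2), Hana Okafor is treated as also owning Niko Okafor's interest in Highfield Textiles S.p.A, giving 75% + 25% = 100%.
By parent–child attribution (R2), Hana Okafor is treated as also owning Niko Okafor's interest in Vantage Trust, giving 22% + 60% = 82%.
Chain via Quarry Media Ltd → Cobalt Shipping BV (R1): 9% × 32% × 44% = 1.2672% of Redpoint Industries Corp.
Chain via Highfield Textiles S.p.A. → Orion Holdings Ltd (R1): 100% × 14% × 19% = 2.66% of Redpoint Industries Corp.
Chain via Vantage Trust → Beacon Mining NL (R1): 82% × 17% × 27% = 3.7638% of Redpoint Industries Corp.
Aggregating (R3): 1.2672% + 2.66% + 3.7638% = 7.691%.

7.691%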